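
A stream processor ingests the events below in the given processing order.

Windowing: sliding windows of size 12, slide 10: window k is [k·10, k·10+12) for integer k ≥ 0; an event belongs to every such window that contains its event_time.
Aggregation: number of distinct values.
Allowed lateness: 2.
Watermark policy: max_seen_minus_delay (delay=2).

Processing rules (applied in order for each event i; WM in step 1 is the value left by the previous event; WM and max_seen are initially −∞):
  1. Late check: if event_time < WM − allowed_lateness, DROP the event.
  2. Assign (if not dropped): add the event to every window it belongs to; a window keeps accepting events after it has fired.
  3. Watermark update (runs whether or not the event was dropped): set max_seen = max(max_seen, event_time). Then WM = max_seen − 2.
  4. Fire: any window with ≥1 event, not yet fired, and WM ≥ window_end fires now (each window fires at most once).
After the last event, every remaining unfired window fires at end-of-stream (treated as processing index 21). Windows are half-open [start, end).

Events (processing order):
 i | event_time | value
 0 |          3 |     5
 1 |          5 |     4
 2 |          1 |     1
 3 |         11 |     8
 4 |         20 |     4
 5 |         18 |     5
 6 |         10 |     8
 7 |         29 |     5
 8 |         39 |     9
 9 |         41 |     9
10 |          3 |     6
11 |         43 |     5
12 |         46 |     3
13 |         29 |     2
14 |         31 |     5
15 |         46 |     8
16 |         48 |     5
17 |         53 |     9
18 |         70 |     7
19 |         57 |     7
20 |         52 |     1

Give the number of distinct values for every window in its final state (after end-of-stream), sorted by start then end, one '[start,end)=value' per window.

[0,12)=4 [10,22)=3 [20,32)=2 [30,42)=1 [40,52)=4 [50,62)=1 [60,72)=1 [70,82)=1

i=0 t=3 v=5: → [0,12); WM=1
i=1 t=5 v=4: → [0,12); WM=3
i=2 t=1 v=1: → [0,12); WM=3
i=3 t=11 v=8: → [10,22),[0,12); WM=9
i=4 t=20 v=4: → [20,32),[10,22); WM=18; [0,12) fires=4
i=5 t=18 v=5: → [10,22); WM=18
i=6 t=10 v=8: DROP (t<18-2); WM=18
i=7 t=29 v=5: → [20,32); WM=27; [10,22) fires=3
i=8 t=39 v=9: → [30,42); WM=37; [20,32) fires=2
i=9 t=41 v=9: → [40,52),[30,42); WM=39
i=10 t=3 v=6: DROP (t<39-2); WM=39
i=11 t=43 v=5: → [40,52); WM=41
i=12 t=46 v=3: → [40,52); WM=44; [30,42) fires=1
i=13 t=29 v=2: DROP (t<44-2); WM=44
i=14 t=31 v=5: DROP (t<44-2); WM=44
i=15 t=46 v=8: → [40,52); WM=44
i=16 t=48 v=5: → [40,52); WM=46
i=17 t=53 v=9: → [50,62); WM=51
i=18 t=70 v=7: → [70,82),[60,72); WM=68; [40,52) fires=4 [50,62) fires=1
i=19 t=57 v=7: DROP (t<68-2); WM=68
i=20 t=52 v=1: DROP (t<68-2); WM=68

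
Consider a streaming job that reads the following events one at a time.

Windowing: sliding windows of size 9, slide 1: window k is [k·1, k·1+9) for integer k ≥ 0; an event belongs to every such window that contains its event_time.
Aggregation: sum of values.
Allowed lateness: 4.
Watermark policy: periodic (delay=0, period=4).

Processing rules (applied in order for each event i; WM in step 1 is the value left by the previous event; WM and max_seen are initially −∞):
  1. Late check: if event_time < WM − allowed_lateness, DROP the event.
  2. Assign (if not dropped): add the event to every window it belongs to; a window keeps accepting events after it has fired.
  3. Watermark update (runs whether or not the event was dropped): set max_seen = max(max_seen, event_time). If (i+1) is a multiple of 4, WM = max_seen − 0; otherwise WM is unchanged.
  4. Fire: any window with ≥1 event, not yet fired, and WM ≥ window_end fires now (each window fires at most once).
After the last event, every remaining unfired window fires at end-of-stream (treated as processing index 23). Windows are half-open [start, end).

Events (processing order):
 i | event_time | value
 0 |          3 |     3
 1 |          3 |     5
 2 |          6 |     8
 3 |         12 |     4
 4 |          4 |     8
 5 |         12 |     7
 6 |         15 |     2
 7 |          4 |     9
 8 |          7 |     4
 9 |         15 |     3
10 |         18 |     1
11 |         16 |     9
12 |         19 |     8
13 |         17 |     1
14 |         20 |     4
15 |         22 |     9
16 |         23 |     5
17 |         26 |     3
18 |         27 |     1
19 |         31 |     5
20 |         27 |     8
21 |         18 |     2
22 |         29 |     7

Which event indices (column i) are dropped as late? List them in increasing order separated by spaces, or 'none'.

i=0 t=3 v=3: → [3,12),[2,11),[1,10),[0,9); WM=−∞
i=1 t=3 v=5: → [3,12),[2,11),[1,10),[0,9); WM=−∞
i=2 t=6 v=8: → [6,15),[5,14),[4,13),[3,12),[2,11),[1,10),[0,9); WM=−∞
i=3 t=12 v=4: → [12,21),[11,20),[10,19),[9,18),[8,17),[7,16),[6,15),[5,14),[4,13); WM=12; [0,9) fires=16 [1,10) fires=16 [2,11) fires=16 [3,12) fires=16
i=4 t=4 v=8: DROP (t<12-4); WM=12
i=5 t=12 v=7: → [12,21),[11,20),[10,19),[9,18),[8,17),[7,16),[6,15),[5,14),[4,13); WM=12
i=6 t=15 v=2: → [15,24),[14,23),[13,22),[12,21),[11,20),[10,19),[9,18),[8,17),[7,16); WM=12
i=7 t=4 v=9: DROP (t<12-4); WM=15; [4,13) fires=19 [5,14) fires=19 [6,15) fires=19
i=8 t=7 v=4: DROP (t<15-4); WM=15
i=9 t=15 v=3: → [15,24),[14,23),[13,22),[12,21),[11,20),[10,19),[9,18),[8,17),[7,16); WM=15
i=10 t=18 v=1: → [18,27),[17,26),[16,25),[15,24),[14,23),[13,22),[12,21),[11,20),[10,19); WM=15
i=11 t=16 v=9: → [16,25),[15,24),[14,23),[13,22),[12,21),[11,20),[10,19),[9,18),[8,17); WM=18; [7,16) fires=16 [8,17) fires=25 [9,18) fires=25
i=12 t=19 v=8: → [19,28),[18,27),[17,26),[16,25),[15,24),[14,23),[13,22),[12,21),[11,20); WM=18
i=13 t=17 v=1: → [17,26),[16,25),[15,24),[14,23),[13,22),[12,21),[11,20),[10,19),[9,18); WM=18
i=14 t=20 v=4: → [20,29),[19,28),[18,27),[17,26),[16,25),[15,24),[14,23),[13,22),[12,21); WM=18
i=15 t=22 v=9: → [22,31),[21,30),[20,29),[19,28),[18,27),[17,26),[16,25),[15,24),[14,23); WM=22; [10,19) fires=27 [11,20) fires=35 [12,21) fires=39 [13,22) fires=28
i=16 t=23 v=5: → [23,32),[22,31),[21,30),[20,29),[19,28),[18,27),[17,26),[16,25),[15,24); WM=22
i=17 t=26 v=3: → [26,35),[25,34),[24,33),[23,32),[22,31),[21,30),[20,29),[19,28),[18,27); WM=22
i=18 t=27 v=1: → [27,36),[26,35),[25,34),[24,33),[23,32),[22,31),[21,30),[20,29),[19,28); WM=22
i=19 t=31 v=5: → [31,40),[30,39),[29,38),[28,37),[27,36),[26,35),[25,34),[24,33),[23,32); WM=31; [14,23) fires=37 [15,24) fires=42 [16,25) fires=37 [17,26) fires=28 [18,27) fires=30 [19,28) fires=30 [20,29) fires=22 [21,30) fires=18 [22,31) fires=18
i=20 t=27 v=8: → [27,36),[26,35),[25,34),[24,33),[23,32),[22,31),[21,30),[20,29),[19,28); WM=31
i=21 t=18 v=2: DROP (t<31-4); WM=31
i=22 t=29 v=7: → [29,38),[28,37),[27,36),[26,35),[25,34),[24,33),[23,32),[22,31),[21,30); WM=31

4 7 8 21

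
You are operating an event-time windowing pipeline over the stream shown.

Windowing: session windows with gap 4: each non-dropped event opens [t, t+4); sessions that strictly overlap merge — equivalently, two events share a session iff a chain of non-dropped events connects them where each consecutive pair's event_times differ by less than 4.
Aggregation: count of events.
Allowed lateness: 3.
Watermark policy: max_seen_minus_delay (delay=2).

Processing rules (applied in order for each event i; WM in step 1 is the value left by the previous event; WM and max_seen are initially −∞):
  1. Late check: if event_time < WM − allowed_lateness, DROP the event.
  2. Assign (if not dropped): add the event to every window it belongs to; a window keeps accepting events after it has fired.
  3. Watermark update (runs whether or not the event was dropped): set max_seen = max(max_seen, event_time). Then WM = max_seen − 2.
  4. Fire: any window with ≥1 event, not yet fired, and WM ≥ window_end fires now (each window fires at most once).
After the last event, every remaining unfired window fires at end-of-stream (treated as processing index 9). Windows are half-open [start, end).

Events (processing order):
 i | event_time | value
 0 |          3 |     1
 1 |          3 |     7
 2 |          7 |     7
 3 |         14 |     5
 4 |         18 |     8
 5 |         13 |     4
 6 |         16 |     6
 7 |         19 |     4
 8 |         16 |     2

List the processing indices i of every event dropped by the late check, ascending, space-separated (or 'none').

i=0 t=3 v=1: → [3,7); WM=1
i=1 t=3 v=7: → [3,7); WM=1
i=2 t=7 v=7: → [7,11); WM=5
i=3 t=14 v=5: → [14,18); WM=12
i=4 t=18 v=8: → [18,22); WM=16
i=5 t=13 v=4: → [13,18); WM=16
i=6 t=16 v=6: → [13,22); WM=16
i=7 t=19 v=4: → [13,23); WM=17
i=8 t=16 v=2: → [13,23); WM=17

none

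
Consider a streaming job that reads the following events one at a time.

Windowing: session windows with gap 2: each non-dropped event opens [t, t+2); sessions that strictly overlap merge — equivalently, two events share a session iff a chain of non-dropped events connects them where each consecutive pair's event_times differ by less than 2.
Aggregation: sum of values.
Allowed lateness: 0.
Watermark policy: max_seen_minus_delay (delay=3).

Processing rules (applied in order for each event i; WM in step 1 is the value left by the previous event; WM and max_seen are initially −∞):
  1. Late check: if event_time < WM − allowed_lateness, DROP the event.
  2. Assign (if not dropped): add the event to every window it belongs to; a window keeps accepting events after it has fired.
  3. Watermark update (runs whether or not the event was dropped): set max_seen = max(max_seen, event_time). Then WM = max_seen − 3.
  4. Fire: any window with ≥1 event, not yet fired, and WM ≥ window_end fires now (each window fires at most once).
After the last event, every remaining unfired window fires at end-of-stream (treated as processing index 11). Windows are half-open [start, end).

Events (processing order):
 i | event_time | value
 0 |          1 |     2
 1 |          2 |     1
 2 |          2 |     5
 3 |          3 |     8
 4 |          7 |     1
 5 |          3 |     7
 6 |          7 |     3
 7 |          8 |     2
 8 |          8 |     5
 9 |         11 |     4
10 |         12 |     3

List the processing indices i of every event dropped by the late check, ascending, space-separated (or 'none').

5

i=0 t=1 v=2: → [1,3); WM=-2
i=1 t=2 v=1: → [1,4); WM=-1
i=2 t=2 v=5: → [1,4); WM=-1
i=3 t=3 v=8: → [1,5); WM=0
i=4 t=7 v=1: → [7,9); WM=4
i=5 t=3 v=7: DROP (t<4-0); WM=4
i=6 t=7 v=3: → [7,9); WM=4
i=7 t=8 v=2: → [7,10); WM=5
i=8 t=8 v=5: → [7,10); WM=5
i=9 t=11 v=4: → [11,13); WM=8
i=10 t=12 v=3: → [11,14); WM=9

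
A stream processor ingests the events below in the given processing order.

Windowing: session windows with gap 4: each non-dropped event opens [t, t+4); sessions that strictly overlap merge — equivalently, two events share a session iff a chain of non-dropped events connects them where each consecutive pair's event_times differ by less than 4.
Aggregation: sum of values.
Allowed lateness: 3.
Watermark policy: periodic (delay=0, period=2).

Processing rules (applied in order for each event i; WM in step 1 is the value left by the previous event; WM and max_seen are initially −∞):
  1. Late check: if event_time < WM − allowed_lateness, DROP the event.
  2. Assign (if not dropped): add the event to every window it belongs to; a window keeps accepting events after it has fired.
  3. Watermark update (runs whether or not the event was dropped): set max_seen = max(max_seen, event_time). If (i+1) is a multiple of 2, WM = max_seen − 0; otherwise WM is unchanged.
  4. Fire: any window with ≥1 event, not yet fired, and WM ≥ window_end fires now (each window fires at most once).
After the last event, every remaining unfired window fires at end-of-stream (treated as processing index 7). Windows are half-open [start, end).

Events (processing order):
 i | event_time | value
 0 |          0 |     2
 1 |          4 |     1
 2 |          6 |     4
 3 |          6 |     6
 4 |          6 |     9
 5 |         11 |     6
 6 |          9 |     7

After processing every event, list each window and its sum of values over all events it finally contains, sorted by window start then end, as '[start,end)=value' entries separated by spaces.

i=0 t=0 v=2: → [0,4); WM=−∞
i=1 t=4 v=1: → [4,8); WM=4
i=2 t=6 v=4: → [4,10); WM=4
i=3 t=6 v=6: → [4,10); WM=6
i=4 t=6 v=9: → [4,10); WM=6
i=5 t=11 v=6: → [11,15); WM=11
i=6 t=9 v=7: → [4,15); WM=11

[0,4)=2 [4,15)=33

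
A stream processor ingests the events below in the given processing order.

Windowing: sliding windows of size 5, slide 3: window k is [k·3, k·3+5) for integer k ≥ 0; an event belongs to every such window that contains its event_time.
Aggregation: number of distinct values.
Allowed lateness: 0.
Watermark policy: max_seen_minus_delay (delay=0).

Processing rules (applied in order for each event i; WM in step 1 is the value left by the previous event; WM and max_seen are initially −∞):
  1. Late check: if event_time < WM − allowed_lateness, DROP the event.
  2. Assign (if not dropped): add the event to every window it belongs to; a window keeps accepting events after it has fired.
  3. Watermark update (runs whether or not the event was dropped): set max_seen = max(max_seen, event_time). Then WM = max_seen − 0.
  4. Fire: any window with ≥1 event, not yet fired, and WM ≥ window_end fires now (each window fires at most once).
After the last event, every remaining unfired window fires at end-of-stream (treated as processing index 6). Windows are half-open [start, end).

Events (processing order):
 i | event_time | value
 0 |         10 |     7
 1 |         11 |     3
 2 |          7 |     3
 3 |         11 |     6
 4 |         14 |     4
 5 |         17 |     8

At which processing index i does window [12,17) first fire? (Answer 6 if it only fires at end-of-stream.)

i=0 t=10 v=7: → [9,14),[6,11); WM=10
i=1 t=11 v=3: → [9,14); WM=11; [6,11) fires=1
i=2 t=7 v=3: DROP (t<11-0); WM=11
i=3 t=11 v=6: → [9,14); WM=11
i=4 t=14 v=4: → [12,17); WM=14; [9,14) fires=3
i=5 t=17 v=8: → [15,20); WM=17; [12,17) fires=1

5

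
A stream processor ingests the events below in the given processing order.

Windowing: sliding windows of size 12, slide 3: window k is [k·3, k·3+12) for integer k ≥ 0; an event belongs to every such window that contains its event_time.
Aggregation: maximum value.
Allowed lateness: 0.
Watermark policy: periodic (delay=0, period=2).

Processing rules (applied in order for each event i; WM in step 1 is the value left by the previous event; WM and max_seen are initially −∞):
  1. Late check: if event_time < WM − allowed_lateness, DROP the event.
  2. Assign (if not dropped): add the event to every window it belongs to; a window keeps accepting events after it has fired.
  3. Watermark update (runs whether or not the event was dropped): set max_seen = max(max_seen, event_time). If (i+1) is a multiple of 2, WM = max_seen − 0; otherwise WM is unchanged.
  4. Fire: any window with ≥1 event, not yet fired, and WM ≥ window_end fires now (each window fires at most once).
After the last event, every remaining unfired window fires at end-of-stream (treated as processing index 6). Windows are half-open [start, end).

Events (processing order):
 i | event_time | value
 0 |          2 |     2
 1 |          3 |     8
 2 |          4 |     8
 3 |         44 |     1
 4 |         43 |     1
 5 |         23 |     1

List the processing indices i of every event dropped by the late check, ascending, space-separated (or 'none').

4 5

i=0 t=2 v=2: → [0,12); WM=−∞
i=1 t=3 v=8: → [3,15),[0,12); WM=3
i=2 t=4 v=8: → [3,15),[0,12); WM=3
i=3 t=44 v=1: → [42,54),[39,51),[36,48),[33,45); WM=44; [0,12) fires=8 [3,15) fires=8
i=4 t=43 v=1: DROP (t<44-0); WM=44
i=5 t=23 v=1: DROP (t<44-0); WM=44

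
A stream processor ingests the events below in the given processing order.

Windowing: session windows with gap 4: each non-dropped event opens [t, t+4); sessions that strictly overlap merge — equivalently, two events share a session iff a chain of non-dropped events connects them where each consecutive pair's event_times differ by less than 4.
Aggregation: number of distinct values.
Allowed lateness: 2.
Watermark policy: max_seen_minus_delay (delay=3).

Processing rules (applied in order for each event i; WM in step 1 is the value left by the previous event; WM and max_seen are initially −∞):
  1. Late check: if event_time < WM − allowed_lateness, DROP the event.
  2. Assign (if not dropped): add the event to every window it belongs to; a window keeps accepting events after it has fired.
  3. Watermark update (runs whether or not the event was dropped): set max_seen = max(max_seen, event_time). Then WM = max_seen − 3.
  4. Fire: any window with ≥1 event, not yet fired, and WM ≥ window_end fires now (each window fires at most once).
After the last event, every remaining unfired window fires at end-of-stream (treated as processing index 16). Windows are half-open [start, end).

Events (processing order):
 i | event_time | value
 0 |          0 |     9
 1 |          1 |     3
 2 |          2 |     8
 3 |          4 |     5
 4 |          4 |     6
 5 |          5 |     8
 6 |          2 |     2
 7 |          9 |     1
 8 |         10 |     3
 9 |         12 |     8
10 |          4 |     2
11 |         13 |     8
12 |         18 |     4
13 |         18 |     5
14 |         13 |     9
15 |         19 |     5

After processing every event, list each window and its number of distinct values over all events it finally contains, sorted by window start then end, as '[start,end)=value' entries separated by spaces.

[0,9)=6 [9,17)=4 [18,23)=2

i=0 t=0 v=9: → [0,4); WM=-3
i=1 t=1 v=3: → [0,5); WM=-2
i=2 t=2 v=8: → [0,6); WM=-1
i=3 t=4 v=5: → [0,8); WM=1
i=4 t=4 v=6: → [0,8); WM=1
i=5 t=5 v=8: → [0,9); WM=2
i=6 t=2 v=2: → [0,9); WM=2
i=7 t=9 v=1: → [9,13); WM=6
i=8 t=10 v=3: → [9,14); WM=7
i=9 t=12 v=8: → [9,16); WM=9
i=10 t=4 v=2: DROP (t<9-2); WM=9
i=11 t=13 v=8: → [9,17); WM=10
i=12 t=18 v=4: → [18,22); WM=15
i=13 t=18 v=5: → [18,22); WM=15
i=14 t=13 v=9: → [9,17); WM=15
i=15 t=19 v=5: → [18,23); WM=16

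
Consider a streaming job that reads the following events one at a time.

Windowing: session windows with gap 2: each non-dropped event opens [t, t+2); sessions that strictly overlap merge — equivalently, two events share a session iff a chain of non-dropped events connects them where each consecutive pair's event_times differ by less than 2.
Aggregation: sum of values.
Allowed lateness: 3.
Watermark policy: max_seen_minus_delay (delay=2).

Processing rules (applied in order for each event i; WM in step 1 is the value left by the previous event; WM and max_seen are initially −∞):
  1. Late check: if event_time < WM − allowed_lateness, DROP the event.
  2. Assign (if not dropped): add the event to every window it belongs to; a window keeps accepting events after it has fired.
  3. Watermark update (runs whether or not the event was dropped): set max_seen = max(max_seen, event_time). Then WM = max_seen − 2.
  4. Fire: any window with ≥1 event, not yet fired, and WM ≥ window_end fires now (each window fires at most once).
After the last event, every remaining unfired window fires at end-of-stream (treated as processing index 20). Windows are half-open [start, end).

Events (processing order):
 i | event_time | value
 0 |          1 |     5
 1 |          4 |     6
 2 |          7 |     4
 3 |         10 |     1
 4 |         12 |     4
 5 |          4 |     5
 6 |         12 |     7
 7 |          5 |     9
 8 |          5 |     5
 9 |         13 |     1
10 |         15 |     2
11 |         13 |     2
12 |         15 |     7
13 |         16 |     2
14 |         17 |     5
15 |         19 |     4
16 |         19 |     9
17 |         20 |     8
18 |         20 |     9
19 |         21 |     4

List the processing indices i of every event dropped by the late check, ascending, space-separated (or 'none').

5 7 8

i=0 t=1 v=5: → [1,3); WM=-1
i=1 t=4 v=6: → [4,6); WM=2
i=2 t=7 v=4: → [7,9); WM=5
i=3 t=10 v=1: → [10,12); WM=8
i=4 t=12 v=4: → [12,14); WM=10
i=5 t=4 v=5: DROP (t<10-3); WM=10
i=6 t=12 v=7: → [12,14); WM=10
i=7 t=5 v=9: DROP (t<10-3); WM=10
i=8 t=5 v=5: DROP (t<10-3); WM=10
i=9 t=13 v=1: → [12,15); WM=11
i=10 t=15 v=2: → [15,17); WM=13
i=11 t=13 v=2: → [12,15); WM=13
i=12 t=15 v=7: → [15,17); WM=13
i=13 t=16 v=2: → [15,18); WM=14
i=14 t=17 v=5: → [15,19); WM=15
i=15 t=19 v=4: → [19,21); WM=17
i=16 t=19 v=9: → [19,21); WM=17
i=17 t=20 v=8: → [19,22); WM=18
i=18 t=20 v=9: → [19,22); WM=18
i=19 t=21 v=4: → [19,23); WM=19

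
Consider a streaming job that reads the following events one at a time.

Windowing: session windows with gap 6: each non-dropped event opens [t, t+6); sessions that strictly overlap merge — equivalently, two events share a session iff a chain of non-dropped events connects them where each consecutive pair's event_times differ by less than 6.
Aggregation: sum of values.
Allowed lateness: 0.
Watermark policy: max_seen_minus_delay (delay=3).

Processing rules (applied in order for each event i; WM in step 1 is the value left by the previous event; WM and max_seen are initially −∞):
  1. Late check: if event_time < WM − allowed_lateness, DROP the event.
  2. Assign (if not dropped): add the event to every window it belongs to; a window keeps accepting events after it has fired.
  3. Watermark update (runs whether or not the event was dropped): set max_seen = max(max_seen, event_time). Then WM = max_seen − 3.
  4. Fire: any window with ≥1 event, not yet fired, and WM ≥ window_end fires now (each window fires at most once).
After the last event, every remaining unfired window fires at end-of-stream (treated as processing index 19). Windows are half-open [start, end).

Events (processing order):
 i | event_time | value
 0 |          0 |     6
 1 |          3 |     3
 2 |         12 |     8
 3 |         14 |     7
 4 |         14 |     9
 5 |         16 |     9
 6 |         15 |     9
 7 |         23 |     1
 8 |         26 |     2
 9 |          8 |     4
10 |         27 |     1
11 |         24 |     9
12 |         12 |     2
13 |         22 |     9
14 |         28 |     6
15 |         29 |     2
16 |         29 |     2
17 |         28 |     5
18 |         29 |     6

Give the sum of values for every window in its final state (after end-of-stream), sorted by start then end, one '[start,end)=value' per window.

[0,9)=9 [12,22)=42 [23,35)=34

i=0 t=0 v=6: → [0,6); WM=-3
i=1 t=3 v=3: → [0,9); WM=0
i=2 t=12 v=8: → [12,18); WM=9
i=3 t=14 v=7: → [12,20); WM=11
i=4 t=14 v=9: → [12,20); WM=11
i=5 t=16 v=9: → [12,22); WM=13
i=6 t=15 v=9: → [12,22); WM=13
i=7 t=23 v=1: → [23,29); WM=20
i=8 t=26 v=2: → [23,32); WM=23
i=9 t=8 v=4: DROP (t<23-0); WM=23
i=10 t=27 v=1: → [23,33); WM=24
i=11 t=24 v=9: → [23,33); WM=24
i=12 t=12 v=2: DROP (t<24-0); WM=24
i=13 t=22 v=9: DROP (t<24-0); WM=24
i=14 t=28 v=6: → [23,34); WM=25
i=15 t=29 v=2: → [23,35); WM=26
i=16 t=29 v=2: → [23,35); WM=26
i=17 t=28 v=5: → [23,35); WM=26
i=18 t=29 v=6: → [23,35); WM=26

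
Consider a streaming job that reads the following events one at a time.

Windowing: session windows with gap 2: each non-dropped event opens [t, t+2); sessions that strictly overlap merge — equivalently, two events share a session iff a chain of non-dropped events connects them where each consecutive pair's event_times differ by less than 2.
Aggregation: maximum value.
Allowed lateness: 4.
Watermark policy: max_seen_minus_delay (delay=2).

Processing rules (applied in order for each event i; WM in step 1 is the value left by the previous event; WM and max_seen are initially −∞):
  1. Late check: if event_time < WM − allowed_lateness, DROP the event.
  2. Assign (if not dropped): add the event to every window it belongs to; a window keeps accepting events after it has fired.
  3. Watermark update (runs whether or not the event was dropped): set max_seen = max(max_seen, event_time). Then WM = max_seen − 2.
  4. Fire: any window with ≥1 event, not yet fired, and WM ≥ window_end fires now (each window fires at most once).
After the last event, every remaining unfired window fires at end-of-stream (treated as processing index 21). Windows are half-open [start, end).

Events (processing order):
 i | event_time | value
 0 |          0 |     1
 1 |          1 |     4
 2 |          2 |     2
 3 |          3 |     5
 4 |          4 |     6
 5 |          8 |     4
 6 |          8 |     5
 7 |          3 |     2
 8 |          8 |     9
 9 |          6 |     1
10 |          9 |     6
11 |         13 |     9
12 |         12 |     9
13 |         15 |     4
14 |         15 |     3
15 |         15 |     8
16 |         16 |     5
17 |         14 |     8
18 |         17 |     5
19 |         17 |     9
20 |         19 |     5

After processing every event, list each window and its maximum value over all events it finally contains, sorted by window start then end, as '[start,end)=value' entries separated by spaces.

i=0 t=0 v=1: → [0,2); WM=-2
i=1 t=1 v=4: → [0,3); WM=-1
i=2 t=2 v=2: → [0,4); WM=0
i=3 t=3 v=5: → [0,5); WM=1
i=4 t=4 v=6: → [0,6); WM=2
i=5 t=8 v=4: → [8,10); WM=6
i=6 t=8 v=5: → [8,10); WM=6
i=7 t=3 v=2: → [0,6); WM=6
i=8 t=8 v=9: → [8,10); WM=6
i=9 t=6 v=1: → [6,8); WM=6
i=10 t=9 v=6: → [8,11); WM=7
i=11 t=13 v=9: → [13,15); WM=11
i=12 t=12 v=9: → [12,15); WM=11
i=13 t=15 v=4: → [15,17); WM=13
i=14 t=15 v=3: → [15,17); WM=13
i=15 t=15 v=8: → [15,17); WM=13
i=16 t=16 v=5: → [15,18); WM=14
i=17 t=14 v=8: → [12,18); WM=14
i=18 t=17 v=5: → [12,19); WM=15
i=19 t=17 v=9: → [12,19); WM=15
i=20 t=19 v=5: → [19,21); WM=17

[0,6)=6 [6,8)=1 [8,11)=9 [12,19)=9 [19,21)=5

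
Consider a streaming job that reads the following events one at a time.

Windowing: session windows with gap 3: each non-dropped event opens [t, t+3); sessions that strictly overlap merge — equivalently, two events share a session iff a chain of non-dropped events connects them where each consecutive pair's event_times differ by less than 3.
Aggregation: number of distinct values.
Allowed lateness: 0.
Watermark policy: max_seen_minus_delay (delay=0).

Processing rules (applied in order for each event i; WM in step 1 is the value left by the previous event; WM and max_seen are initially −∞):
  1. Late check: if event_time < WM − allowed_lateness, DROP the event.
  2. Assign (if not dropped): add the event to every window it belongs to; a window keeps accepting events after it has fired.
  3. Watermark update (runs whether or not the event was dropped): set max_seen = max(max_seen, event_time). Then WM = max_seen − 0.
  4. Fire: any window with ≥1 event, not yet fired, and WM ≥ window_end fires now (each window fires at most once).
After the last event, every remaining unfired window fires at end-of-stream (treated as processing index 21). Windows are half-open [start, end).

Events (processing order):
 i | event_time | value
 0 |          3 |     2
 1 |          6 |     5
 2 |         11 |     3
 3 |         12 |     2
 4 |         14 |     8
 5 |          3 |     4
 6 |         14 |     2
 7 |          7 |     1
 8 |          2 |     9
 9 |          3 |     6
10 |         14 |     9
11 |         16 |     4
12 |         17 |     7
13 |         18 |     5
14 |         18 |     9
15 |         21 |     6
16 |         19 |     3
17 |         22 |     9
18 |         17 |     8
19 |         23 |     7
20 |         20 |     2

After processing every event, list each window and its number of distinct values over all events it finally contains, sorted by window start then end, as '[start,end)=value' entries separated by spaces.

i=0 t=3 v=2: → [3,6); WM=3
i=1 t=6 v=5: → [6,9); WM=6
i=2 t=11 v=3: → [11,14); WM=11
i=3 t=12 v=2: → [11,15); WM=12
i=4 t=14 v=8: → [11,17); WM=14
i=5 t=3 v=4: DROP (t<14-0); WM=14
i=6 t=14 v=2: → [11,17); WM=14
i=7 t=7 v=1: DROP (t<14-0); WM=14
i=8 t=2 v=9: DROP (t<14-0); WM=14
i=9 t=3 v=6: DROP (t<14-0); WM=14
i=10 t=14 v=9: → [11,17); WM=14
i=11 t=16 v=4: → [11,19); WM=16
i=12 t=17 v=7: → [11,20); WM=17
i=13 t=18 v=5: → [11,21); WM=18
i=14 t=18 v=9: → [11,21); WM=18
i=15 t=21 v=6: → [21,24); WM=21
i=16 t=19 v=3: DROP (t<21-0); WM=21
i=17 t=22 v=9: → [21,25); WM=22
i=18 t=17 v=8: DROP (t<22-0); WM=22
i=19 t=23 v=7: → [21,26); WM=23
i=20 t=20 v=2: DROP (t<23-0); WM=23

[3,6)=1 [6,9)=1 [11,21)=7 [21,26)=3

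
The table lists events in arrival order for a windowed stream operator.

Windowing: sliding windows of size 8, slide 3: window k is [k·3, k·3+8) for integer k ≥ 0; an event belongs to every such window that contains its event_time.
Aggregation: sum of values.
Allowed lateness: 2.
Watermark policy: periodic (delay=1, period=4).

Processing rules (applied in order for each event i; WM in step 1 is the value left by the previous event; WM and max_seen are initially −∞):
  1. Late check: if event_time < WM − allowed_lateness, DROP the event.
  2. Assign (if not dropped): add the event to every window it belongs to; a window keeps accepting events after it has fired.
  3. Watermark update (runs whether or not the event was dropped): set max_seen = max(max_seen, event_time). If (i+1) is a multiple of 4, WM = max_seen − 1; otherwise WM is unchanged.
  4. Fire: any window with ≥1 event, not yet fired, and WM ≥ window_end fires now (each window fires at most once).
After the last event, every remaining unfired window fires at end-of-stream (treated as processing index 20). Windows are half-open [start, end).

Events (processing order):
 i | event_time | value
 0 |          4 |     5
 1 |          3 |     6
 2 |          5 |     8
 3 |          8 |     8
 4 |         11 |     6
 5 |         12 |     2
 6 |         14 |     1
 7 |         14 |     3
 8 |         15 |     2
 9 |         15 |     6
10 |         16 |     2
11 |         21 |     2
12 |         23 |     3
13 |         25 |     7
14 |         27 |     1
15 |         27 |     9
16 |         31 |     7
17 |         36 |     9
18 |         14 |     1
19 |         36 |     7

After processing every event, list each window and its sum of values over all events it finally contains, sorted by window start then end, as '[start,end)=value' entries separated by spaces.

i=0 t=4 v=5: → [3,11),[0,8); WM=−∞
i=1 t=3 v=6: → [3,11),[0,8); WM=−∞
i=2 t=5 v=8: → [3,11),[0,8); WM=−∞
i=3 t=8 v=8: → [6,14),[3,11); WM=7
i=4 t=11 v=6: → [9,17),[6,14); WM=7
i=5 t=12 v=2: → [12,20),[9,17),[6,14); WM=7
i=6 t=14 v=1: → [12,20),[9,17); WM=7
i=7 t=14 v=3: → [12,20),[9,17); WM=13; [0,8) fires=19 [3,11) fires=27
i=8 t=15 v=2: → [15,23),[12,20),[9,17); WM=13
i=9 t=15 v=6: → [15,23),[12,20),[9,17); WM=13
i=10 t=16 v=2: → [15,23),[12,20),[9,17); WM=13
i=11 t=21 v=2: → [21,29),[18,26),[15,23); WM=20; [6,14) fires=16 [9,17) fires=22 [12,20) fires=16
i=12 t=23 v=3: → [21,29),[18,26); WM=20
i=13 t=25 v=7: → [24,32),[21,29),[18,26); WM=20
i=14 t=27 v=1: → [27,35),[24,32),[21,29); WM=20
i=15 t=27 v=9: → [27,35),[24,32),[21,29); WM=26; [15,23) fires=12 [18,26) fires=12
i=16 t=31 v=7: → [30,38),[27,35),[24,32); WM=26
i=17 t=36 v=9: → [36,44),[33,41),[30,38); WM=26
i=18 t=14 v=1: DROP (t<26-2); WM=26
i=19 t=36 v=7: → [36,44),[33,41),[30,38); WM=35; [21,29) fires=22 [24,32) fires=24 [27,35) fires=17

[0,8)=19 [3,11)=27 [6,14)=16 [9,17)=22 [12,20)=16 [15,23)=12 [18,26)=12 [21,29)=22 [24,32)=24 [27,35)=17 [30,38)=23 [33,41)=16 [36,44)=16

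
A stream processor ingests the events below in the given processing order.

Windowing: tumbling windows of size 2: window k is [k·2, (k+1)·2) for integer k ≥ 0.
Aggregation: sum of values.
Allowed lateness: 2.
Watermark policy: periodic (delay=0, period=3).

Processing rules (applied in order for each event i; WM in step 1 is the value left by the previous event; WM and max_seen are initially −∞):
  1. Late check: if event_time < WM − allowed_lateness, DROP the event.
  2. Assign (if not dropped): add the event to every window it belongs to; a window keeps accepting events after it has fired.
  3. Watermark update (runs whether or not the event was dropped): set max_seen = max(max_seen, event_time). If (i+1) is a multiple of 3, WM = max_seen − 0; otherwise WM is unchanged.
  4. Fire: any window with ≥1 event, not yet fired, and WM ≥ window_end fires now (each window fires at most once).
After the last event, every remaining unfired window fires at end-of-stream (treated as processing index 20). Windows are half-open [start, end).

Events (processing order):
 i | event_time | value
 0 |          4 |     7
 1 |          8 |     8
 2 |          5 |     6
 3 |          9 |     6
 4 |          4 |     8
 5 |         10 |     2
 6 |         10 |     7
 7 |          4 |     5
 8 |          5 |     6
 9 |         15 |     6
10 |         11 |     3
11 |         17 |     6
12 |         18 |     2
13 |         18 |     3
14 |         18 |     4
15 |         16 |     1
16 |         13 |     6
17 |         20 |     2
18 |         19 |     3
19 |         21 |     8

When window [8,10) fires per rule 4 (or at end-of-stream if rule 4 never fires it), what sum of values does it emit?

i=0 t=4 v=7: → [4,6); WM=−∞
i=1 t=8 v=8: → [8,10); WM=−∞
i=2 t=5 v=6: → [4,6); WM=8; [4,6) fires=13
i=3 t=9 v=6: → [8,10); WM=8
i=4 t=4 v=8: DROP (t<8-2); WM=8
i=5 t=10 v=2: → [10,12); WM=10; [8,10) fires=14
i=6 t=10 v=7: → [10,12); WM=10
i=7 t=4 v=5: DROP (t<10-2); WM=10
i=8 t=5 v=6: DROP (t<10-2); WM=10
i=9 t=15 v=6: → [14,16); WM=10
i=10 t=11 v=3: → [10,12); WM=10
i=11 t=17 v=6: → [16,18); WM=17; [10,12) fires=12 [14,16) fires=6
i=12 t=18 v=2: → [18,20); WM=17
i=13 t=18 v=3: → [18,20); WM=17
i=14 t=18 v=4: → [18,20); WM=18; [16,18) fires=6
i=15 t=16 v=1: → [16,18); WM=18
i=16 t=13 v=6: DROP (t<18-2); WM=18
i=17 t=20 v=2: → [20,22); WM=20; [18,20) fires=9
i=18 t=19 v=3: → [18,20); WM=20
i=19 t=21 v=8: → [20,22); WM=20

14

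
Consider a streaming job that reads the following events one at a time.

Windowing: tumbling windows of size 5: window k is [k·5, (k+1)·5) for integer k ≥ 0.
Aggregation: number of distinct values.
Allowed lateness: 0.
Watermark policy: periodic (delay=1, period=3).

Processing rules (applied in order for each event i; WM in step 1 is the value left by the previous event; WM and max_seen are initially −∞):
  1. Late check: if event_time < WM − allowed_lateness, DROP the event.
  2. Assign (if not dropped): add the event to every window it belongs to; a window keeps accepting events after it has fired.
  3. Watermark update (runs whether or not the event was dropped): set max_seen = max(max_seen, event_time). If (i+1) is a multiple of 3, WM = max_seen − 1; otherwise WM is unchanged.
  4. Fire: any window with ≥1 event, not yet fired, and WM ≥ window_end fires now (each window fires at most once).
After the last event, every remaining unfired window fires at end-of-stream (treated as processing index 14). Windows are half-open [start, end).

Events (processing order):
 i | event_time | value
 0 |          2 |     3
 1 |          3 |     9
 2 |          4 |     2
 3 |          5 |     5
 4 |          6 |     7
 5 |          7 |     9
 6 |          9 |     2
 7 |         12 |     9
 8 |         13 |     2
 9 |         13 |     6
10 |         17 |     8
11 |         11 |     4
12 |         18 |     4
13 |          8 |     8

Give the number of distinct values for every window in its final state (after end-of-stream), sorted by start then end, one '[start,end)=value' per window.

i=0 t=2 v=3: → [0,5); WM=−∞
i=1 t=3 v=9: → [0,5); WM=−∞
i=2 t=4 v=2: → [0,5); WM=3
i=3 t=5 v=5: → [5,10); WM=3
i=4 t=6 v=7: → [5,10); WM=3
i=5 t=7 v=9: → [5,10); WM=6; [0,5) fires=3
i=6 t=9 v=2: → [5,10); WM=6
i=7 t=12 v=9: → [10,15); WM=6
i=8 t=13 v=2: → [10,15); WM=12; [5,10) fires=4
i=9 t=13 v=6: → [10,15); WM=12
i=10 t=17 v=8: → [15,20); WM=12
i=11 t=11 v=4: DROP (t<12-0); WM=16; [10,15) fires=3
i=12 t=18 v=4: → [15,20); WM=16
i=13 t=8 v=8: DROP (t<16-0); WM=16

[0,5)=3 [5,10)=4 [10,15)=3 [15,20)=2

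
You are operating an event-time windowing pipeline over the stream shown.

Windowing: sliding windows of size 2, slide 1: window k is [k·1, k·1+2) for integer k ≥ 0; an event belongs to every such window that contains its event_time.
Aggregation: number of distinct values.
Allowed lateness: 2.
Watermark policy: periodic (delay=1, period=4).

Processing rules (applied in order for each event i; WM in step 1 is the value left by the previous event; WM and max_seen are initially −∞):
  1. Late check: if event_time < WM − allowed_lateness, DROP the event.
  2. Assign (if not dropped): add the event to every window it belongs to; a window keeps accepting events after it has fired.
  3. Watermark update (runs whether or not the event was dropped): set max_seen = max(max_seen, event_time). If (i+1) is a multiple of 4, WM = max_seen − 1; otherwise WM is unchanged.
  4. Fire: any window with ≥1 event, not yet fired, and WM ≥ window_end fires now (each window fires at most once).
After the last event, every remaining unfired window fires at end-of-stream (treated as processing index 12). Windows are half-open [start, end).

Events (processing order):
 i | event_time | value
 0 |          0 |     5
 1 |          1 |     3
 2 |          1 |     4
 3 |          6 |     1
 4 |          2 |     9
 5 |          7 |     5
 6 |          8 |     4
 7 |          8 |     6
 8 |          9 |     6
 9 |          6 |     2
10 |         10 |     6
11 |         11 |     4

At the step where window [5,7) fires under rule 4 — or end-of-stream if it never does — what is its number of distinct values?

i=0 t=0 v=5: → [0,2); WM=−∞
i=1 t=1 v=3: → [1,3),[0,2); WM=−∞
i=2 t=1 v=4: → [1,3),[0,2); WM=−∞
i=3 t=6 v=1: → [6,8),[5,7); WM=5; [0,2) fires=3 [1,3) fires=2
i=4 t=2 v=9: DROP (t<5-2); WM=5
i=5 t=7 v=5: → [7,9),[6,8); WM=5
i=6 t=8 v=4: → [8,10),[7,9); WM=5
i=7 t=8 v=6: → [8,10),[7,9); WM=7; [5,7) fires=1
i=8 t=9 v=6: → [9,11),[8,10); WM=7
i=9 t=6 v=2: → [6,8),[5,7); WM=7
i=10 t=10 v=6: → [10,12),[9,11); WM=7
i=11 t=11 v=4: → [11,13),[10,12); WM=10; [6,8) fires=3 [7,9) fires=3 [8,10) fires=2

1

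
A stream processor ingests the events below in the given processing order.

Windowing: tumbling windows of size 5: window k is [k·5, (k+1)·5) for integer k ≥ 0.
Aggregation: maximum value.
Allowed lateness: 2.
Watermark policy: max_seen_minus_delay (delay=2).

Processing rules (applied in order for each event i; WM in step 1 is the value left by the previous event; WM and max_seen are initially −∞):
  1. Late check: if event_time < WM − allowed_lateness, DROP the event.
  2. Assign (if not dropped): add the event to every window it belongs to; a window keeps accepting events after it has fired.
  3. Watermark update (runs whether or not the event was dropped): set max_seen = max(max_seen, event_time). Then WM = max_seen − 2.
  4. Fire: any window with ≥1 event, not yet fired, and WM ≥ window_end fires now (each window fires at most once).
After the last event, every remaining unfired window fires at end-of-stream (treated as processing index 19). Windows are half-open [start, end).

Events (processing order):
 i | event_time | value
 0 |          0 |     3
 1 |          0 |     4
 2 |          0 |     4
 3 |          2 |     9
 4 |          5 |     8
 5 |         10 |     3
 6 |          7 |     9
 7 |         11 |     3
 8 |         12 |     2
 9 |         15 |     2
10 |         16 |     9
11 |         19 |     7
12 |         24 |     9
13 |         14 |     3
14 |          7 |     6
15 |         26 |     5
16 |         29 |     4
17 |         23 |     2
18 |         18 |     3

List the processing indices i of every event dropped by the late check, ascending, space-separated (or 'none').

13 14 17 18

i=0 t=0 v=3: → [0,5); WM=-2
i=1 t=0 v=4: → [0,5); WM=-2
i=2 t=0 v=4: → [0,5); WM=-2
i=3 t=2 v=9: → [0,5); WM=0
i=4 t=5 v=8: → [5,10); WM=3
i=5 t=10 v=3: → [10,15); WM=8; [0,5) fires=9
i=6 t=7 v=9: → [5,10); WM=8
i=7 t=11 v=3: → [10,15); WM=9
i=8 t=12 v=2: → [10,15); WM=10; [5,10) fires=9
i=9 t=15 v=2: → [15,20); WM=13
i=10 t=16 v=9: → [15,20); WM=14
i=11 t=19 v=7: → [15,20); WM=17; [10,15) fires=3
i=12 t=24 v=9: → [20,25); WM=22; [15,20) fires=9
i=13 t=14 v=3: DROP (t<22-2); WM=22
i=14 t=7 v=6: DROP (t<22-2); WM=22
i=15 t=26 v=5: → [25,30); WM=24
i=16 t=29 v=4: → [25,30); WM=27; [20,25) fires=9
i=17 t=23 v=2: DROP (t<27-2); WM=27
i=18 t=18 v=3: DROP (t<27-2); WM=27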